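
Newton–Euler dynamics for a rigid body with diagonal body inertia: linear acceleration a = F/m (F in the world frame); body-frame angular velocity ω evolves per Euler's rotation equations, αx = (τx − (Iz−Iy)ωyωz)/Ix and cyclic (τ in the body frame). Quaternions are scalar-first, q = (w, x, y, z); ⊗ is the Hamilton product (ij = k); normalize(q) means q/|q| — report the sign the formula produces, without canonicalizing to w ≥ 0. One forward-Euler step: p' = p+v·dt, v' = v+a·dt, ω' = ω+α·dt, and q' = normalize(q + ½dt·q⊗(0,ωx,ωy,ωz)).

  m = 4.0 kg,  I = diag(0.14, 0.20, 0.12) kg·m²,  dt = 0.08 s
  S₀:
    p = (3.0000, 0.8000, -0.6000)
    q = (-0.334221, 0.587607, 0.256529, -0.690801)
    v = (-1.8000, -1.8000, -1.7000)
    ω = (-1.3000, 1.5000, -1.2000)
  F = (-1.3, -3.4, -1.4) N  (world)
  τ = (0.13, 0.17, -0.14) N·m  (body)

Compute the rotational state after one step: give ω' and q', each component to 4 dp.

angular accel α = (-0.1000, 0.6940, -0.1917)
new body rate ω' = (-1.3080, 1.5555, -1.2153)
q⊗(0,ω) = (-0.4498656, 1.1628540, 1.1018382, 1.6159634)
q + ½dt·q⊗(0,ω), renormalized = (-0.3507, 0.6314, 0.2993, -0.6235)

ω' = (-1.3080, 1.5555, -1.2153)
q' = (-0.3507, 0.6314, 0.2993, -0.6235)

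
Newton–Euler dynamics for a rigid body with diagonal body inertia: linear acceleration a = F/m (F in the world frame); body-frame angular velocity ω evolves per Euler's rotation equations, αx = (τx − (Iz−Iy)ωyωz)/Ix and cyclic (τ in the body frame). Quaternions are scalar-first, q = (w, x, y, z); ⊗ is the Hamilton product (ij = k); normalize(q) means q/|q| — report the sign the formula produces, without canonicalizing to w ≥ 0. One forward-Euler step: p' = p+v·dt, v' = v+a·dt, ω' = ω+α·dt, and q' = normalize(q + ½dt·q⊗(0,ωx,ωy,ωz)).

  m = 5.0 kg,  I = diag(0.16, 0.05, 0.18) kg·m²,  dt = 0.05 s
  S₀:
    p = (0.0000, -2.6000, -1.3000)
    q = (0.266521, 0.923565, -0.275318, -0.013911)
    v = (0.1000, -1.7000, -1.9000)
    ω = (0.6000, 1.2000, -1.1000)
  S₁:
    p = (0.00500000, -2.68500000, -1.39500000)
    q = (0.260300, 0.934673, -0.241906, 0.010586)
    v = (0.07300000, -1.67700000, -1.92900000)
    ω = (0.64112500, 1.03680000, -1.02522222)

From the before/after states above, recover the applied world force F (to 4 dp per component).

velocity change Δv = (-0.02700000, 0.02300000, -0.02900000)
F = m·Δv/dt = (-2.7000, 2.3000, -2.9000)

F = (-2.7000, 2.3000, -2.9000)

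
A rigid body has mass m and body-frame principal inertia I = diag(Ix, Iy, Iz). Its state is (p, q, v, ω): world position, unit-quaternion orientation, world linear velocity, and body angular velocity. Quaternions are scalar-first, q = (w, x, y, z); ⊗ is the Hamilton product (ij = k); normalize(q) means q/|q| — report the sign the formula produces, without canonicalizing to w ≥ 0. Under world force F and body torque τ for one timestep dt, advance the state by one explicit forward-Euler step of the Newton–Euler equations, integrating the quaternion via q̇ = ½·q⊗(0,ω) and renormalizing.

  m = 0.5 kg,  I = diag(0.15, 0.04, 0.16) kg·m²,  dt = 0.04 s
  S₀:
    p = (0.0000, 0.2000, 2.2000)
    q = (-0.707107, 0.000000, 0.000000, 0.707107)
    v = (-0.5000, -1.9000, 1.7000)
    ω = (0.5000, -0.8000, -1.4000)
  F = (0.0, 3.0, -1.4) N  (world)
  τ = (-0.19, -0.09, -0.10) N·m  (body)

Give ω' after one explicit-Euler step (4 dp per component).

ω×(Iω) gyroscopic = (0.1344, 0.0070, 0.0440)
(τ − ω×Iω)/I = (-2.1627, -2.4250, -0.9000)
new body rate ω' = (0.4135, -0.8970, -1.4360)

ω' = (0.4135, -0.8970, -1.4360)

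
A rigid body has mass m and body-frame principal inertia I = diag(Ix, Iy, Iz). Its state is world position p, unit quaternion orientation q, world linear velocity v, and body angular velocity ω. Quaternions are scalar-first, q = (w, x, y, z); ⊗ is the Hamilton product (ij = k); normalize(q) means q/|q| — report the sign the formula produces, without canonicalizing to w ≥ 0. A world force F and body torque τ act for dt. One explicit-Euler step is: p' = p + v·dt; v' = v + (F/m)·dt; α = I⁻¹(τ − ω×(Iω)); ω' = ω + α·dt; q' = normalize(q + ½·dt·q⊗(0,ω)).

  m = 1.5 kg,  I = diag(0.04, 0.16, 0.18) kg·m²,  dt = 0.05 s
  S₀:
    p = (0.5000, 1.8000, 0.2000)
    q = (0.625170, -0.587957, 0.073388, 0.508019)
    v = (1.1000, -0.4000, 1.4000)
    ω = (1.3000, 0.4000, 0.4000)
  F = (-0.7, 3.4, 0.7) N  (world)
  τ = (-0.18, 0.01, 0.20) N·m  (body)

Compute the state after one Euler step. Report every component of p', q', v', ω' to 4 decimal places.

precession coupling ω×(Iω) = (0.0032, -0.0728, 0.0624)
α = I⁻¹(τ − ω×Iω) = (-4.5800, 0.5175, 0.7644)
ω + α·dt = (1.0710, 0.4259, 0.4382)
2q̇ = q⊗(0,ω) = (0.5317813, 0.6388686, 1.1456755, -0.0805192)
q' = normalize(q + ½dt·q⊗(0,ω)) = (0.6381, -0.5716, 0.1020, 0.5057)
a = F/m = (-0.4667, 2.2667, 0.4667)
p' = p + v·dt = (0.5550, 1.7800, 0.2700)
v + (F/m)dt = (1.0767, -0.2867, 1.4233)

p' = (0.5550, 1.7800, 0.2700)
q' = (0.6381, -0.5716, 0.1020, 0.5057)
v' = (1.0767, -0.2867, 1.4233)
ω' = (1.0710, 0.4259, 0.4382)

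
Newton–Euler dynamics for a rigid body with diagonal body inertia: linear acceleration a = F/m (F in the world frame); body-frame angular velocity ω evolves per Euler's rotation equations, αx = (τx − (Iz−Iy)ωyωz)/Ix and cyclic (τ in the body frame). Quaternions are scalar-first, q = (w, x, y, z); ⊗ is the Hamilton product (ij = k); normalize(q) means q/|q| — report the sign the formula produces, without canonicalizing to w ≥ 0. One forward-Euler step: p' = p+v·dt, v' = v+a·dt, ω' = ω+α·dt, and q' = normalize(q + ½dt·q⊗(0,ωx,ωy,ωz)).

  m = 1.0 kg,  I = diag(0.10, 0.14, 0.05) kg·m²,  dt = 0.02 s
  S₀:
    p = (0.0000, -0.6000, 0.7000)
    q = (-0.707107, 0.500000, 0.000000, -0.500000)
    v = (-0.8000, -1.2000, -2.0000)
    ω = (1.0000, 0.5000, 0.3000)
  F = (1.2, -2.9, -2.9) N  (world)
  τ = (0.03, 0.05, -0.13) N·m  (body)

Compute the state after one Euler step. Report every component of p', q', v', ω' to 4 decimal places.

p' = (-0.0160, -0.6240, 0.6600)
q' = (-0.7106, 0.4954, -0.0100, -0.4996)
v' = (-0.7760, -1.2580, -2.0580)
ω' = (1.0087, 0.5050, 0.2400)

gyro term ω×Iω = (-0.0135, 0.0150, 0.0200)
(τ − ω×Iω)/I = (0.4350, 0.2500, -3.0000)
ω + α·dt = (1.0087, 0.5050, 0.2400)
Hamilton product q⊗(0,ω) = (-0.3500000, -0.4571070, -1.0035535, 0.0378679)
q' = normalize(q + ½dt·q⊗(0,ω)) = (-0.7106, 0.4954, -0.0100, -0.4996)
linear accel F/m = (1.2000, -2.9000, -2.9000)
new position p' = (-0.0160, -0.6240, 0.6600)
v + (F/m)dt = (-0.7760, -1.2580, -2.0580)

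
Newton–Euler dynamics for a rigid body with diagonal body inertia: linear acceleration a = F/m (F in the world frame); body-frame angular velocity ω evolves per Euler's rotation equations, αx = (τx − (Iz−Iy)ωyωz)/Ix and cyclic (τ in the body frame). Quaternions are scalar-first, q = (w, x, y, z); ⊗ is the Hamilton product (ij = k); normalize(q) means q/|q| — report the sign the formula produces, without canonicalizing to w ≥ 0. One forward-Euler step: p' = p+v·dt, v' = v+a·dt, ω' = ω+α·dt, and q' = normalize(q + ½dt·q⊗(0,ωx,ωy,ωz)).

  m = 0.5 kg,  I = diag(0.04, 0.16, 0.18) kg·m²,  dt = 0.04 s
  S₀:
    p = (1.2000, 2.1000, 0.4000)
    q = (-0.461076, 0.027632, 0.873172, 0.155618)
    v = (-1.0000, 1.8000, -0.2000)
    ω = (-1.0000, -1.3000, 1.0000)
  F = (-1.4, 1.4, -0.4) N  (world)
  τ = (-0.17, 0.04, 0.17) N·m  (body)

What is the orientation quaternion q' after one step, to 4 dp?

Hamilton product q⊗(0,ω) = (1.0071376, 1.5365514, 0.4161488, 0.3761744)
q' = normalize(q + ½dt·q⊗(0,ω)) = (-0.4406, 0.0583, 0.8808, 0.1630)

q' = (-0.4406, 0.0583, 0.8808, 0.1630)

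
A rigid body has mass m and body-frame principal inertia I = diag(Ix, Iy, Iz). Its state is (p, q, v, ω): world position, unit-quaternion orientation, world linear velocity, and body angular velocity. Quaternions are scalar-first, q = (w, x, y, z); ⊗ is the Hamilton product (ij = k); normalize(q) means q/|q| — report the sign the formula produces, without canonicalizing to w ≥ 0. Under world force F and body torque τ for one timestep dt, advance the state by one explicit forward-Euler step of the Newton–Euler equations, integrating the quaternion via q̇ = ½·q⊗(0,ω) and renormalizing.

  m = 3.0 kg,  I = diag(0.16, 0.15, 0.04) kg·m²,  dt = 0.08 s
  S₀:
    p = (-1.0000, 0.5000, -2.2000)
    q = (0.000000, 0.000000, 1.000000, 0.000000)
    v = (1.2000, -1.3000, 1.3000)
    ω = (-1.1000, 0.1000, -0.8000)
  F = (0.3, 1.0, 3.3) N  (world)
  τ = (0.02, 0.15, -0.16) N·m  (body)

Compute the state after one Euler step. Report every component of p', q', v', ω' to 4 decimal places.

gyro term ω×Iω = (0.0088, 0.1056, 0.0011)
angular accel α = (0.0700, 0.2960, -4.0275)
ω + α·dt = (-1.0944, 0.1237, -1.1222)
q⊗(0,ω) = (-0.1000000, -0.8000000, 0.0000000, 1.1000000)
updated quaternion q' = (-0.0040, -0.0320, 0.9985, 0.0439)
p' = p + v·dt = (-0.9040, 0.3960, -2.0960)
new velocity v' = (1.2080, -1.2733, 1.3880)

p' = (-0.9040, 0.3960, -2.0960)
q' = (-0.0040, -0.0320, 0.9985, 0.0439)
v' = (1.2080, -1.2733, 1.3880)
ω' = (-1.0944, 0.1237, -1.1222)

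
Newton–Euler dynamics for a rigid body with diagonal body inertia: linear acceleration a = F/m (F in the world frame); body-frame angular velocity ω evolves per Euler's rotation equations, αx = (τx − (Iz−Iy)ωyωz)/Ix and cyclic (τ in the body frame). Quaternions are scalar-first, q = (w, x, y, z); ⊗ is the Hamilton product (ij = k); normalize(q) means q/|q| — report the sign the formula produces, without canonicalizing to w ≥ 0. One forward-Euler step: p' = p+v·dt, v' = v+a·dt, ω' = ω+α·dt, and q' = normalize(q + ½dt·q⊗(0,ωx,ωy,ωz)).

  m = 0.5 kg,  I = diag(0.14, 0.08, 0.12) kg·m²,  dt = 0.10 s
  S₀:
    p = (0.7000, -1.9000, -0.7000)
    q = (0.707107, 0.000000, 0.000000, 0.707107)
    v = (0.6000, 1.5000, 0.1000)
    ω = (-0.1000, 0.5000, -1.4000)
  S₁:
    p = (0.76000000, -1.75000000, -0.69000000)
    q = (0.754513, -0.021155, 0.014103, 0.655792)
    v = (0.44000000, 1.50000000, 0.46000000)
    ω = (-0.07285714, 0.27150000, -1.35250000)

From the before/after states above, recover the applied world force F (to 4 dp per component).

F = (-0.8000, 0.0000, 1.8000)

v₁ − v₀ = (-0.16000000, 0.00000000, 0.36000000)
applied force F = (-0.8000, 0.0000, 1.8000)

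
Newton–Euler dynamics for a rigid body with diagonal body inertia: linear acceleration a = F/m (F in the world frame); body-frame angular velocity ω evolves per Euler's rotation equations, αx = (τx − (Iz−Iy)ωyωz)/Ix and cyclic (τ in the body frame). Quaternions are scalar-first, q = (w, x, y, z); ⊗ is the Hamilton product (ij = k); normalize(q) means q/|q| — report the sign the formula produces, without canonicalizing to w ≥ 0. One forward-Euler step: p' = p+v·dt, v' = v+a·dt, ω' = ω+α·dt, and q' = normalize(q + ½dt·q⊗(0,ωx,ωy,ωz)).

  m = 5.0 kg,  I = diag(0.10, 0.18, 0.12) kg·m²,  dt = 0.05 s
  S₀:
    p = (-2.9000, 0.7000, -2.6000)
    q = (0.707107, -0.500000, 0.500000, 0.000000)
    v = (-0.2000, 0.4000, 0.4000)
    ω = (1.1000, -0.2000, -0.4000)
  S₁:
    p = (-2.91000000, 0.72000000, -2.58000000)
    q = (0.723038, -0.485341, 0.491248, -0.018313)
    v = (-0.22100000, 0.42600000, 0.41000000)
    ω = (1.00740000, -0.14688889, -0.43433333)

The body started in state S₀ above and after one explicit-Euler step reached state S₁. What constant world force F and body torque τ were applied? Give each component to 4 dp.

F = (-2.1000, 2.6000, 1.0000)
τ = (-0.1900, 0.2000, -0.1000)

v₁ − v₀ = (-0.02100000, 0.02600000, 0.01000000)
F = m·Δv/dt = (-2.1000, 2.6000, 1.0000)
ω₁ − ω₀ = (-0.09260000, 0.05311111, -0.03433333)
gyro term ω₀×Iω₀ = (-0.0048, 0.0088, -0.0176)
I·α + gyro = (-0.1900, 0.2000, -0.1000)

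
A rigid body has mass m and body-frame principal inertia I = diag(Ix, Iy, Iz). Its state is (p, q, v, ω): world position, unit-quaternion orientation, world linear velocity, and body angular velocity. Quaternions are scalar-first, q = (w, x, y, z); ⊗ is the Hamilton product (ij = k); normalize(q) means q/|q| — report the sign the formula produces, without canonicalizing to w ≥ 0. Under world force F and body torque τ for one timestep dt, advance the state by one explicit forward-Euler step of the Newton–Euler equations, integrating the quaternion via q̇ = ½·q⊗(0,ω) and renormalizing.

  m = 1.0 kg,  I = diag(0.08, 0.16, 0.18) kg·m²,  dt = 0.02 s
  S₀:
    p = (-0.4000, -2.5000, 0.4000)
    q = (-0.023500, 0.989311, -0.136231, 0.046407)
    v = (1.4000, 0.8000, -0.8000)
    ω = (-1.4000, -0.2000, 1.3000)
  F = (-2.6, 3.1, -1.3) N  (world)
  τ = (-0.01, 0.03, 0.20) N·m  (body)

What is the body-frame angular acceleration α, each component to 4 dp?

α = (-0.0600, -0.9500, 0.9867)

precession coupling ω×(Iω) = (-0.0052, 0.1820, 0.0224)
α = I⁻¹(τ − ω×Iω) = (-0.0600, -0.9500, 0.9867)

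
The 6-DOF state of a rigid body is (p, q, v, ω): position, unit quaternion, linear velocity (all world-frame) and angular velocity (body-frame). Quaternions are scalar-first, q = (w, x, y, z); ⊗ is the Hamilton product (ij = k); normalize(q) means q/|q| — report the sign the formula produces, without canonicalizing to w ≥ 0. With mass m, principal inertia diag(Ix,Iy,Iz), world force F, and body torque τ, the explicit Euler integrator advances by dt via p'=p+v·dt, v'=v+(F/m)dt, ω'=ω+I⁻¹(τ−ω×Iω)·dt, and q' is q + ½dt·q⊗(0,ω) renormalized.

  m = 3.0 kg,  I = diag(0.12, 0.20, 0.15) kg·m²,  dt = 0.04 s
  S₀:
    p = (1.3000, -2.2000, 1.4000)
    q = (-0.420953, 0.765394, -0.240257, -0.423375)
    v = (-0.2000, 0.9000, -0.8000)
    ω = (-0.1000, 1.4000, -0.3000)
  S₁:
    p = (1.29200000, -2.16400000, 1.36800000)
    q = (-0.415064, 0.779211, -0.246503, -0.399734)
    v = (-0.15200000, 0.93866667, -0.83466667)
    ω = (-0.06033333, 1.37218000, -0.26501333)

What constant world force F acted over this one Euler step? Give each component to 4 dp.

F = (3.6000, 2.9000, -2.6000)

v₁ − v₀ = (0.04800000, 0.03866667, -0.03466667)
F = m·Δv/dt = (3.6000, 2.9000, -2.6000)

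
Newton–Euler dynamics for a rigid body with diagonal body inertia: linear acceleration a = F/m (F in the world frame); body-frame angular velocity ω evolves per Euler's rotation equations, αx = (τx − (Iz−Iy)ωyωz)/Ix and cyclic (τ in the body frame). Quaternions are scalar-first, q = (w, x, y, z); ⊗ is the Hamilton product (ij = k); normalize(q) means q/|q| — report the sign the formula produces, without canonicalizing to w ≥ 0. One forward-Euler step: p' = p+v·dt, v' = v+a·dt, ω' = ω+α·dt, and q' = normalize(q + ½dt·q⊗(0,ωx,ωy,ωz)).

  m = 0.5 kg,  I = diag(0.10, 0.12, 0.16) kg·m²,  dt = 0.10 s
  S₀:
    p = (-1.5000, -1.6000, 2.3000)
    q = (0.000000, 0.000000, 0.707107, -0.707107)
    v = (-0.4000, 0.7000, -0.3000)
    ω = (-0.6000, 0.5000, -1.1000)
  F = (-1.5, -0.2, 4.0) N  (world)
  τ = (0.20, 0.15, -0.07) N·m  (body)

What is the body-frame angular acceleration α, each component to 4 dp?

α = (2.2200, 1.5800, -0.4000)

gyro term ω×Iω = (-0.0220, -0.0396, -0.0060)
α = I⁻¹(τ − ω×Iω) = (2.2200, 1.5800, -0.4000)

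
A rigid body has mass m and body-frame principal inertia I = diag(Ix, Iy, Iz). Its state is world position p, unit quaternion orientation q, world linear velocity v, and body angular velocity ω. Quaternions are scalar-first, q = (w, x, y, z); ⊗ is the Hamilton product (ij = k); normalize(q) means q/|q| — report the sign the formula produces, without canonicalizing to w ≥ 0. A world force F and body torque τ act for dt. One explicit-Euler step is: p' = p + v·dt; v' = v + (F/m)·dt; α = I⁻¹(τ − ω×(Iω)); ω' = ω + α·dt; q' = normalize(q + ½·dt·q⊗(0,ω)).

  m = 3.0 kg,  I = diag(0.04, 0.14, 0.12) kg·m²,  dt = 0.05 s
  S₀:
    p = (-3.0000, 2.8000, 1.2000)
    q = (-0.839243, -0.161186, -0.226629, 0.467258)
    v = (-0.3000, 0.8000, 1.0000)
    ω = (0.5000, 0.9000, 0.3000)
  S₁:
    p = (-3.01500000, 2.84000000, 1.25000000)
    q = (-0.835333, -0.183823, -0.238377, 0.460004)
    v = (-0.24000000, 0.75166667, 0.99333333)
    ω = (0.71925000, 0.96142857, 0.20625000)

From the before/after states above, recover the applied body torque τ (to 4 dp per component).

rate change Δω = (0.21925000, 0.06142857, -0.09375000)
ω₀×(Iω₀) = (-0.0054, -0.0120, 0.0450)
applied torque τ = (0.1700, 0.1600, -0.1800)

τ = (0.1700, 0.1600, -0.1800)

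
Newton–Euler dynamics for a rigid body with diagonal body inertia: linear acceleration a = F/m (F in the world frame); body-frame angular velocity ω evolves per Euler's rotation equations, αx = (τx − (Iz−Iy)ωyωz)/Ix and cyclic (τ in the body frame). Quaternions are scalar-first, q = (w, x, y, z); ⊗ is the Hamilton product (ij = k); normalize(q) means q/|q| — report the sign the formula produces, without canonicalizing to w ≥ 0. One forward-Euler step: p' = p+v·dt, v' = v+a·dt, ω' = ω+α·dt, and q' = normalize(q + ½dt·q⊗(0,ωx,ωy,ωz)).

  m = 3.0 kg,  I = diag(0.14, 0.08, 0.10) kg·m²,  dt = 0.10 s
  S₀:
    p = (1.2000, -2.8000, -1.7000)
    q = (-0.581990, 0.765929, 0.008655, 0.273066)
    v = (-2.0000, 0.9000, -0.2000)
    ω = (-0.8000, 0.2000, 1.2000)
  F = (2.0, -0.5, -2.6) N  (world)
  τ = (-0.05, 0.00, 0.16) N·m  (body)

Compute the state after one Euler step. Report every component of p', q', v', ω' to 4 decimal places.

p' = (1.0000, -2.7100, -1.7200)
q' = (-0.5663, 0.7849, -0.0539, 0.2455)
v' = (-1.9333, 0.8833, -0.2867)
ω' = (-0.8391, 0.2480, 1.3504)

linear accel F/m = (0.6667, -0.1667, -0.8667)
p' = p + v·dt = (1.0000, -2.7100, -1.7200)
v + (F/m)dt = (-1.9333, 0.8833, -0.2867)
ω×(Iω) gyroscopic = (0.0048, -0.0384, 0.0096)
angular accel α = (-0.3914, 0.4800, 1.5040)
new body rate ω' = (-0.8391, 0.2480, 1.3504)
2q̇ = q⊗(0,ω) = (0.2833330, 0.4213648, -1.2539656, -0.5382782)
updated quaternion q' = (-0.5663, 0.7849, -0.0539, 0.2455)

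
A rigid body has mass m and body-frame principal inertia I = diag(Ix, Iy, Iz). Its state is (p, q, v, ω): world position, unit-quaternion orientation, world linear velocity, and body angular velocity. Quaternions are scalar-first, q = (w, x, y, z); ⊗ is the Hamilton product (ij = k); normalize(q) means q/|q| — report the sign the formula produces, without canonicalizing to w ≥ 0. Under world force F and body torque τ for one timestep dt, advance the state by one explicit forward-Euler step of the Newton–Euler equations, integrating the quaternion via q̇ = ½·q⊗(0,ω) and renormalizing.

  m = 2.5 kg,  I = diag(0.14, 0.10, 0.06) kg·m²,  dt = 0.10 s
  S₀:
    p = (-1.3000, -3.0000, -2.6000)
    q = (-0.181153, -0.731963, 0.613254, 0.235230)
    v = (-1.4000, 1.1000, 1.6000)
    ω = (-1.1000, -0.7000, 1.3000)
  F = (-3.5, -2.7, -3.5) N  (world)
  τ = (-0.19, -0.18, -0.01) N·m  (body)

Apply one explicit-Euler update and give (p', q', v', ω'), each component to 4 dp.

a = F/m = (-1.4000, -1.0800, -1.4000)
p + v·dt = (-1.4400, -2.8900, -2.4400)
new velocity v' = (-1.5400, 0.9920, 1.4600)
α = I⁻¹(τ − ω×Iω) = (-1.6171, -0.6560, 0.3467)
ω + α·dt = (-1.2617, -0.7656, 1.3347)
Hamilton product q⊗(0,ω) = (-0.6816805, 1.1611595, 0.8196060, 0.9514546)
q' = normalize(q + ½dt·q⊗(0,ω)) = (-0.2143, -0.6711, 0.6515, 0.2816)

p' = (-1.4400, -2.8900, -2.4400)
q' = (-0.2143, -0.6711, 0.6515, 0.2816)
v' = (-1.5400, 0.9920, 1.4600)
ω' = (-1.2617, -0.7656, 1.3347)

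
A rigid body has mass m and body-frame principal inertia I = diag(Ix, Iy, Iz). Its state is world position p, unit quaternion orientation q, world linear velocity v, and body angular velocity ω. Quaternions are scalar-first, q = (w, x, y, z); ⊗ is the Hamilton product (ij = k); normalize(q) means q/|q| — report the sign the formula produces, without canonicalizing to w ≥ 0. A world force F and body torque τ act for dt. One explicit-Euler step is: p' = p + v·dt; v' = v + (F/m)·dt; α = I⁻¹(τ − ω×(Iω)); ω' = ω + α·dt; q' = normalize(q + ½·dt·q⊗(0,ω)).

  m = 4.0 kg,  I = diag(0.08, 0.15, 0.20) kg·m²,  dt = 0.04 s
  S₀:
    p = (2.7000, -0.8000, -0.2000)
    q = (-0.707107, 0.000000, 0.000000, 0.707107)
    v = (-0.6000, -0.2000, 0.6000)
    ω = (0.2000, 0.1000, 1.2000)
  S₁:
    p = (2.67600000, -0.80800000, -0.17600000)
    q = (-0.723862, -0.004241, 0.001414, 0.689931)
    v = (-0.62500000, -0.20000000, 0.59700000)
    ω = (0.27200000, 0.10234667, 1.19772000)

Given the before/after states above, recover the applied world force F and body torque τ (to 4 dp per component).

rate change Δω = (0.07200000, 0.00234667, -0.00228000)
ω₀×(Iω₀) = (0.0060, -0.0288, 0.0014)
τ = I·(Δω/dt) + ω₀×(Iω₀) = (0.1500, -0.0200, -0.0100)
v₁ − v₀ = (-0.02500000, 0.00000000, -0.00300000)
m·(v₁−v₀)/dt = (-2.5000, 0.0000, -0.3000)

F = (-2.5000, 0.0000, -0.3000)
τ = (0.1500, -0.0200, -0.0100)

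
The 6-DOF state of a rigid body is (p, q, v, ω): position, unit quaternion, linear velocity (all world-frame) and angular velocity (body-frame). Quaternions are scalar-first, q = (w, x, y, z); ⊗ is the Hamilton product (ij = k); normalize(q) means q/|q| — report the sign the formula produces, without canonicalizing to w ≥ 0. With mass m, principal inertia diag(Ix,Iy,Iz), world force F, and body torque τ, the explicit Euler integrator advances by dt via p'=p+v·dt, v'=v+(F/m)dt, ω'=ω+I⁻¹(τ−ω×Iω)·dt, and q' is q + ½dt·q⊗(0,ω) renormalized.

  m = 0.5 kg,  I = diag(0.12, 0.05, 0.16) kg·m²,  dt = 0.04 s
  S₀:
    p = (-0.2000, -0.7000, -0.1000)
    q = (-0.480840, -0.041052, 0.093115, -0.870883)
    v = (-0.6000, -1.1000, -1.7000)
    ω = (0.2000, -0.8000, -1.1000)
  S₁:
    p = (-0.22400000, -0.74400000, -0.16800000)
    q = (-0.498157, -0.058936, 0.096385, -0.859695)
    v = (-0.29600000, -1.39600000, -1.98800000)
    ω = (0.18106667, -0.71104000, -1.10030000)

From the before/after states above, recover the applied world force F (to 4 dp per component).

velocity change Δv = (0.30400000, -0.29600000, -0.28800000)
F = m·Δv/dt = (3.8000, -3.7000, -3.6000)

F = (3.8000, -3.7000, -3.6000)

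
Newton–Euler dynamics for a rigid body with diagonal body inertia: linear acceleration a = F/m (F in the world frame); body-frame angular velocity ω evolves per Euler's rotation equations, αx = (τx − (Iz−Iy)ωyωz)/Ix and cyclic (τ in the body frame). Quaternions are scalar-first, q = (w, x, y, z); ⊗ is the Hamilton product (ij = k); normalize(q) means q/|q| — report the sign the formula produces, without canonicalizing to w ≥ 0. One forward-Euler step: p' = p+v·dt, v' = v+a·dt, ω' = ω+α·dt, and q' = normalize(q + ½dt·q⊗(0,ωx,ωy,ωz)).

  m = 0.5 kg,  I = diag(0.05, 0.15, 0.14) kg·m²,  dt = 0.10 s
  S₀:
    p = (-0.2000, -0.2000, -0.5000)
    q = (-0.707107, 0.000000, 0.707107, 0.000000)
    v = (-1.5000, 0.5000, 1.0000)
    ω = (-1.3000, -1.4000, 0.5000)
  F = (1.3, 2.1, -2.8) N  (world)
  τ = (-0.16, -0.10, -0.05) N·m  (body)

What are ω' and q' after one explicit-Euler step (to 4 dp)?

(τ − ω×Iω)/I = (-3.3400, -1.0567, -1.6571)
new body rate ω' = (-1.6340, -1.5057, 0.3343)
Hamilton product q⊗(0,ω) = (0.9899498, 1.2727926, 0.9899498, 0.5656856)
q' = normalize(q + ½dt·q⊗(0,ω)) = (-0.6544, 0.0633, 0.7529, 0.0281)

ω' = (-1.6340, -1.5057, 0.3343)
q' = (-0.6544, 0.0633, 0.7529, 0.0281)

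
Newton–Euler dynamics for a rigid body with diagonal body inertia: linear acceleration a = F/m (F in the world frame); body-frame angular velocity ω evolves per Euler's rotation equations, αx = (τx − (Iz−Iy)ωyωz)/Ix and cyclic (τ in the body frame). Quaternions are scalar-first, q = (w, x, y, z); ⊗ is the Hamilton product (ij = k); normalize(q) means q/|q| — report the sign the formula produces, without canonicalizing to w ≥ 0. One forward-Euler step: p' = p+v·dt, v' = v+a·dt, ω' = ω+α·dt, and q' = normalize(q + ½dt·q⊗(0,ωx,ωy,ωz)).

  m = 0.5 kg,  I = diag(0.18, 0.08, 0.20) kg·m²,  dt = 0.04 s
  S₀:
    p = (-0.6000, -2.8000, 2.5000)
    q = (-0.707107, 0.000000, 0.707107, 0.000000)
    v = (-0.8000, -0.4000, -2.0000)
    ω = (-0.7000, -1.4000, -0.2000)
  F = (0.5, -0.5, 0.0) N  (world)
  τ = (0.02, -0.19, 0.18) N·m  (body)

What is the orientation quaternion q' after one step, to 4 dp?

2q̇ = q⊗(0,ω) = (0.9899498, 0.3535535, 0.9899498, 0.6363963)
q' = normalize(q + ½dt·q⊗(0,ω)) = (-0.6870, 0.0071, 0.7265, 0.0127)

q' = (-0.6870, 0.0071, 0.7265, 0.0127)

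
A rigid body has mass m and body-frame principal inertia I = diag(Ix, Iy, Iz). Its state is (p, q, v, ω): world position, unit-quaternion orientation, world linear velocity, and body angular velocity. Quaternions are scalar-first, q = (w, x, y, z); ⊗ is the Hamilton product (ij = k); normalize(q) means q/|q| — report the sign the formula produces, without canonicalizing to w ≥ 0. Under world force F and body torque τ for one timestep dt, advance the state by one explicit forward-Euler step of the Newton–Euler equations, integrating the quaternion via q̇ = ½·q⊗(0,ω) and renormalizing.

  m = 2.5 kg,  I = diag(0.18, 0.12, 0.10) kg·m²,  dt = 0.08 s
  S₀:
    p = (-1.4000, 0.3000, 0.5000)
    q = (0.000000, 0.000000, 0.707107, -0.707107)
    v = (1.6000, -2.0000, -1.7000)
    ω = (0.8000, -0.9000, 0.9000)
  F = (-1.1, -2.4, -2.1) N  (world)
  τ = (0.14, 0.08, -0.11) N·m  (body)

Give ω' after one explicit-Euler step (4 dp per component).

ω' = (0.8550, -0.8851, 0.7774)

angular accel α = (0.6878, 0.1867, -1.5320)
ω + α·dt = (0.8550, -0.8851, 0.7774)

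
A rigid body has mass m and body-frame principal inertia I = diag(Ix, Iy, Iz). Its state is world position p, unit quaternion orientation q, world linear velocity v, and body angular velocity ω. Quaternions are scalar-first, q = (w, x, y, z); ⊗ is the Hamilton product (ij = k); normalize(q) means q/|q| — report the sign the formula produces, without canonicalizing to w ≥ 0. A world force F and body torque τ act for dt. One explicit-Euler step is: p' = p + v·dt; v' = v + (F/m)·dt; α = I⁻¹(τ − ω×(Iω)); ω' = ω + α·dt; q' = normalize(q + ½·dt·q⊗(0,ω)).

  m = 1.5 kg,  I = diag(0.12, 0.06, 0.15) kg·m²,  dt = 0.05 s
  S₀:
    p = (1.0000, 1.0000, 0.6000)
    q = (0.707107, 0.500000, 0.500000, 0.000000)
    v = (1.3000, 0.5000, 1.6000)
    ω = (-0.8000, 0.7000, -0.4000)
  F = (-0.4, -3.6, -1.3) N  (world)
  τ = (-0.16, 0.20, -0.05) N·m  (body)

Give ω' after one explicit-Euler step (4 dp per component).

angular accel α = (-1.1233, 3.4933, -0.5573)
ω + α·dt = (-0.8562, 0.8747, -0.4279)

ω' = (-0.8562, 0.8747, -0.4279)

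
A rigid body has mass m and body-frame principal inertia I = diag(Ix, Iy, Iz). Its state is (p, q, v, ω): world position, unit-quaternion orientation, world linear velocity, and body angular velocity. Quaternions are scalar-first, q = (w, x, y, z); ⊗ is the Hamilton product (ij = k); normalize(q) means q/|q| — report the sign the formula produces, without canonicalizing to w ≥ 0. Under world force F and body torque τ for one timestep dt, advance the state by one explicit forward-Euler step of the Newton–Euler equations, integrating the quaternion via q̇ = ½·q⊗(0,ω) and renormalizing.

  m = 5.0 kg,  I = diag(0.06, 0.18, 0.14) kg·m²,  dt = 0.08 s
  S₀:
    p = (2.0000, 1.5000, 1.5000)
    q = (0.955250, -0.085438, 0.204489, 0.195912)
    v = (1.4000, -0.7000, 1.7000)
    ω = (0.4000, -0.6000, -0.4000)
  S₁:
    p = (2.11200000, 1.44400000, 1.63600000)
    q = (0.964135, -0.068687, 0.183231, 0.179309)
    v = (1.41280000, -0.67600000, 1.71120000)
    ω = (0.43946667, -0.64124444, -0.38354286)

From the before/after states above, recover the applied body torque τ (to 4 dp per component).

Δω = ω₁−ω₀ = (0.03946667, -0.04124444, 0.01645714)
ω₀×(Iω₀) = (-0.0096, 0.0128, -0.0288)
applied torque τ = (0.0200, -0.0800, 0.0000)

τ = (0.0200, -0.0800, 0.0000)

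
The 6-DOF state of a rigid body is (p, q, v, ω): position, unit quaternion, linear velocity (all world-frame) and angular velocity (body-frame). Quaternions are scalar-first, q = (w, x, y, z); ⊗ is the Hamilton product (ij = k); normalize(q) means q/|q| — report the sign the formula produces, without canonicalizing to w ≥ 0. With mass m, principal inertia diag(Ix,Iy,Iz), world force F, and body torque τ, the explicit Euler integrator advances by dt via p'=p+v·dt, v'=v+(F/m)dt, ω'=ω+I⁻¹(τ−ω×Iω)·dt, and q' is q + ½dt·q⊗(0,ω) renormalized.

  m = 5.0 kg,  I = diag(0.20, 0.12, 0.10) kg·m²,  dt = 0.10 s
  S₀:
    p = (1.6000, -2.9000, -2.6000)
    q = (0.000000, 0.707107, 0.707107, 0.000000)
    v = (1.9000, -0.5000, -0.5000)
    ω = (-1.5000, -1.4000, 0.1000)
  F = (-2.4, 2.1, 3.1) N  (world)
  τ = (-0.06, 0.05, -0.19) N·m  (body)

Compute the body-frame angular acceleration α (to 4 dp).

ω×(Iω) gyroscopic = (0.0028, -0.0150, -0.1680)
(τ − ω×Iω)/I = (-0.3140, 0.5417, -0.2200)

α = (-0.3140, 0.5417, -0.2200)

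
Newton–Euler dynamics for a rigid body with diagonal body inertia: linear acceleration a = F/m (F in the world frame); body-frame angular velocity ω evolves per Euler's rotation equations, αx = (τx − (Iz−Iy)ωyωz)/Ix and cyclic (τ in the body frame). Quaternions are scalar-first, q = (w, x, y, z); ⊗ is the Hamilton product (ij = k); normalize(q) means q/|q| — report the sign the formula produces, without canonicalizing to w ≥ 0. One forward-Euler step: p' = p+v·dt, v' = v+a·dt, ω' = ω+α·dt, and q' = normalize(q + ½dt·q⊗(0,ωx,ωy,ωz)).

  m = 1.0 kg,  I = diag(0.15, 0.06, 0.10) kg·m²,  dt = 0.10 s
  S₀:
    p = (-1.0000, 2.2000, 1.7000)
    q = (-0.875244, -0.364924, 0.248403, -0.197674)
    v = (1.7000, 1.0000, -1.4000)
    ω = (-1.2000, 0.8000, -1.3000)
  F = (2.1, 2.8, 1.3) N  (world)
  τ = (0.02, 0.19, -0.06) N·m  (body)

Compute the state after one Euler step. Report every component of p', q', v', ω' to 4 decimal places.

a = (2.1000, 2.8000, 1.3000)
p + v·dt = (-0.8300, 2.3000, 1.5600)
new velocity v' = (1.9100, 1.2800, -1.2700)
(τ − ω×Iω)/I = (0.4107, 1.8667, -1.4640)
ω' = ω + α·dt = (-1.1589, 0.9867, -1.4464)
2q̇ = q⊗(0,ω) = (-0.8936074, 0.8855081, -0.9373876, 1.1439616)
q + ½dt·q⊗(0,ω), renormalized = (-0.9156, -0.3191, 0.2006, -0.1398)

p' = (-0.8300, 2.3000, 1.5600)
q' = (-0.9156, -0.3191, 0.2006, -0.1398)
v' = (1.9100, 1.2800, -1.2700)
ω' = (-1.1589, 0.9867, -1.4464)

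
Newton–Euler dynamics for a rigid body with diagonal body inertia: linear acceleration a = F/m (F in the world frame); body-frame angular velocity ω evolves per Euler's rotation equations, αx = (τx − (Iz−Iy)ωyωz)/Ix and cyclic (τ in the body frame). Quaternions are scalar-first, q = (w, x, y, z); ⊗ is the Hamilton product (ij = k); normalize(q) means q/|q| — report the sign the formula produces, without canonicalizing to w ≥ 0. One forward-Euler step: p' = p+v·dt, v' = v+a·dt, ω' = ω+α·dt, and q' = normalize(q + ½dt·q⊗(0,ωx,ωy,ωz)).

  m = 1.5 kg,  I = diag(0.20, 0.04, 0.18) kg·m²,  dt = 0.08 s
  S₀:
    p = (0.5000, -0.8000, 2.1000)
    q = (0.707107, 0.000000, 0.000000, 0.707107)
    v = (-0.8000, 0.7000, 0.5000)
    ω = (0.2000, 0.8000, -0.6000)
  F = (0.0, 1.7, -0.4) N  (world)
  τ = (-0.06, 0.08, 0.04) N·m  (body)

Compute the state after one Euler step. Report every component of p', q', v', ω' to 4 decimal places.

p' = (0.4360, -0.7440, 2.1400)
q' = (0.7235, -0.0170, 0.0283, 0.6896)
v' = (-0.8000, 0.7907, 0.4787)
ω' = (0.2029, 0.9648, -0.5708)

ω×(Iω) gyroscopic = (-0.0672, -0.0024, -0.0256)
(τ − ω×Iω)/I = (0.0360, 2.0600, 0.3644)
ω' = ω + α·dt = (0.2029, 0.9648, -0.5708)
Hamilton product q⊗(0,ω) = (0.4242642, -0.4242642, 0.7071070, -0.4242642)
updated quaternion q' = (0.7235, -0.0170, 0.0283, 0.6896)
p' = p + v·dt = (0.4360, -0.7440, 2.1400)
v + (F/m)dt = (-0.8000, 0.7907, 0.4787)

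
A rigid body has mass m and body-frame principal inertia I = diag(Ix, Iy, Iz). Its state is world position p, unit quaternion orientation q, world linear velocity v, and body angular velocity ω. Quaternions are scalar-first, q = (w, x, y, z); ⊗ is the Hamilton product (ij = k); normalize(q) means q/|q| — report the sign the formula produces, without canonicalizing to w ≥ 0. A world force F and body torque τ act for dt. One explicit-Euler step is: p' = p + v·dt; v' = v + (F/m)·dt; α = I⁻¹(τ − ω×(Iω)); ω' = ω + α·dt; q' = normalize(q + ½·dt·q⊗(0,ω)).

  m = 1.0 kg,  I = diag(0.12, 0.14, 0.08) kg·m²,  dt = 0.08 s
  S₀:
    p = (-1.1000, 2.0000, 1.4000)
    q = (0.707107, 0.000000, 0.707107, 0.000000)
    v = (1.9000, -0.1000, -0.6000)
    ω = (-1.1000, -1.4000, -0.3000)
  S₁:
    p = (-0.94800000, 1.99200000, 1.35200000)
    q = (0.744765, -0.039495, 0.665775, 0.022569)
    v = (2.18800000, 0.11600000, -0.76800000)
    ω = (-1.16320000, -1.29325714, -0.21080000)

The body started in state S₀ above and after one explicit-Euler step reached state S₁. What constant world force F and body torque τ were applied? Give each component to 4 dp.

F = (3.6000, 2.7000, -2.1000)
τ = (-0.1200, 0.2000, 0.1200)

Δv = v₁−v₀ = (0.28800000, 0.21600000, -0.16800000)
applied force F = (3.6000, 2.7000, -2.1000)
rate change Δω = (-0.06320000, 0.10674286, 0.08920000)
precession coupling = (-0.0252, 0.0132, 0.0308)
τ = I·(Δω/dt) + ω₀×(Iω₀) = (-0.1200, 0.2000, 0.1200)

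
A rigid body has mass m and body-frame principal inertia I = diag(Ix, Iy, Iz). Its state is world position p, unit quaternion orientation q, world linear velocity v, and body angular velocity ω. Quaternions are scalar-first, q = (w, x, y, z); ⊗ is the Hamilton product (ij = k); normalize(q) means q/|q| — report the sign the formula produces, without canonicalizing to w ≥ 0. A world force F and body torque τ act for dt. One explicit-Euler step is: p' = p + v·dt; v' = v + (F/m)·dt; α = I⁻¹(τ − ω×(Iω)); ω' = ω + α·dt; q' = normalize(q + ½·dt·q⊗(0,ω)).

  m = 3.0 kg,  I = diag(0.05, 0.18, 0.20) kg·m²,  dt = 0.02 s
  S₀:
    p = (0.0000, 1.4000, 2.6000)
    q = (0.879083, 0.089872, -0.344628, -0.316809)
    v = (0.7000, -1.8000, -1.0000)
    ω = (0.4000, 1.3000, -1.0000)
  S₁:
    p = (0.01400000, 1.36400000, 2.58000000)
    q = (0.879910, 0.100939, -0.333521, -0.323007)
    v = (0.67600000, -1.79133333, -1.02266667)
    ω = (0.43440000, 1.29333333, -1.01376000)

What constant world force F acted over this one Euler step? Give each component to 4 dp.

Δv = v₁−v₀ = (-0.02400000, 0.00866667, -0.02266667)
F = m·Δv/dt = (-3.6000, 1.3000, -3.4000)

F = (-3.6000, 1.3000, -3.4000)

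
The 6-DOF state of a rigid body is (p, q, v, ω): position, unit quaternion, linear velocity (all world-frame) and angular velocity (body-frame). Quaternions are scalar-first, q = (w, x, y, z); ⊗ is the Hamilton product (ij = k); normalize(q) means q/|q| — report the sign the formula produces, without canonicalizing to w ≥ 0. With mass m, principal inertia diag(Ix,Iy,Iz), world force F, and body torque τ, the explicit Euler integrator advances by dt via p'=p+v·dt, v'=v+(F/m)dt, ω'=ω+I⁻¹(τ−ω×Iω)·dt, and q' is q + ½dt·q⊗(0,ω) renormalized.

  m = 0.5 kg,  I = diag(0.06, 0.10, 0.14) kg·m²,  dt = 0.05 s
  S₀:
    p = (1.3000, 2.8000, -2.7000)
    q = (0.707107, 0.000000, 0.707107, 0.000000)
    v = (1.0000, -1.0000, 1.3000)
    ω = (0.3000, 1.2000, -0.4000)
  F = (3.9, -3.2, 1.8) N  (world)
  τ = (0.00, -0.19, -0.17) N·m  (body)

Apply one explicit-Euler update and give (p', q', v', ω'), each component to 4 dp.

a = F/m = (7.8000, -6.4000, 3.6000)
p + v·dt = (1.3500, 2.7500, -2.6350)
new velocity v' = (1.3900, -1.3200, 1.4800)
angular accel α = (0.3200, -1.9960, -1.3171)
ω + α·dt = (0.3160, 1.1002, -0.4659)
q⊗(0,ω) = (-0.8485284, -0.0707107, 0.8485284, -0.4949749)
q' = normalize(q + ½dt·q⊗(0,ω)) = (0.6855, -0.0018, 0.7279, -0.0124)

p' = (1.3500, 2.7500, -2.6350)
q' = (0.6855, -0.0018, 0.7279, -0.0124)
v' = (1.3900, -1.3200, 1.4800)
ω' = (0.3160, 1.1002, -0.4659)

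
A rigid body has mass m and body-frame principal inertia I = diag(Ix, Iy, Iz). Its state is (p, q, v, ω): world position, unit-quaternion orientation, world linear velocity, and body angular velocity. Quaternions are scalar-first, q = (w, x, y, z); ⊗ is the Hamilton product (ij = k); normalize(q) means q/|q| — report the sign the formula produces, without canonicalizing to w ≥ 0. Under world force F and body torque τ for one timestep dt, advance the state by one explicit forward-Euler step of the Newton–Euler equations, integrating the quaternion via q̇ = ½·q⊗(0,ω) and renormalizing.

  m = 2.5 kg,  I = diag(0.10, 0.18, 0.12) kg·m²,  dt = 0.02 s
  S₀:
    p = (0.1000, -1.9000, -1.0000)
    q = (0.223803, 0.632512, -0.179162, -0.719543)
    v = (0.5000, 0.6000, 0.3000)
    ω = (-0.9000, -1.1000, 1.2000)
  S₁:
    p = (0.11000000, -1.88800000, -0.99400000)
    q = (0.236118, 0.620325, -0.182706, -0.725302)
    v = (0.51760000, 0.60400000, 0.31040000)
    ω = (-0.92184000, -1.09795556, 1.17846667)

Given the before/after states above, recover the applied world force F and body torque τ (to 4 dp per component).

rate change Δω = (-0.02184000, 0.00204444, -0.02153333)
ω₀×(Iω₀) = (0.0792, 0.0216, 0.0792)
applied torque τ = (-0.0300, 0.0400, -0.0500)
velocity change Δv = (0.01760000, 0.00400000, 0.01040000)
applied force F = (2.2000, 0.5000, 1.3000)

F = (2.2000, 0.5000, 1.3000)
τ = (-0.0300, 0.0400, -0.0500)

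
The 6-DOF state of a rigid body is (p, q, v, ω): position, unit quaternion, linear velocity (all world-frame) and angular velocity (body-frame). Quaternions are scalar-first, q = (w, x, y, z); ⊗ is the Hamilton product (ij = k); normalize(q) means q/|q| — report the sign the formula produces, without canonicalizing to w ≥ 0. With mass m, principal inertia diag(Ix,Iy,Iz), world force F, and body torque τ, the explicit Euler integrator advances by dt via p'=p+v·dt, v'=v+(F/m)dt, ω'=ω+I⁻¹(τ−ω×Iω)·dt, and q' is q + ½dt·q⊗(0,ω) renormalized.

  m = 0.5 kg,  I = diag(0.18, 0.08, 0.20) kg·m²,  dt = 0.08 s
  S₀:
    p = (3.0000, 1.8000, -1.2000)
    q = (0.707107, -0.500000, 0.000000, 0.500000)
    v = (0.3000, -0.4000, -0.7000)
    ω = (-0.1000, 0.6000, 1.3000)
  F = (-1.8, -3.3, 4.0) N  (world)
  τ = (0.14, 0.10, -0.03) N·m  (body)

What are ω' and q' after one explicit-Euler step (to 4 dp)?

α = I⁻¹(τ − ω×Iω) = (0.2578, 1.2175, -0.1800)
ω + α·dt = (-0.0794, 0.6974, 1.2856)
q⊗(0,ω) = (-0.7000000, -0.3707107, 1.0242642, 0.6192391)
updated quaternion q' = (0.6780, -0.5140, 0.0409, 0.5239)

ω' = (-0.0794, 0.6974, 1.2856)
q' = (0.6780, -0.5140, 0.0409, 0.5239)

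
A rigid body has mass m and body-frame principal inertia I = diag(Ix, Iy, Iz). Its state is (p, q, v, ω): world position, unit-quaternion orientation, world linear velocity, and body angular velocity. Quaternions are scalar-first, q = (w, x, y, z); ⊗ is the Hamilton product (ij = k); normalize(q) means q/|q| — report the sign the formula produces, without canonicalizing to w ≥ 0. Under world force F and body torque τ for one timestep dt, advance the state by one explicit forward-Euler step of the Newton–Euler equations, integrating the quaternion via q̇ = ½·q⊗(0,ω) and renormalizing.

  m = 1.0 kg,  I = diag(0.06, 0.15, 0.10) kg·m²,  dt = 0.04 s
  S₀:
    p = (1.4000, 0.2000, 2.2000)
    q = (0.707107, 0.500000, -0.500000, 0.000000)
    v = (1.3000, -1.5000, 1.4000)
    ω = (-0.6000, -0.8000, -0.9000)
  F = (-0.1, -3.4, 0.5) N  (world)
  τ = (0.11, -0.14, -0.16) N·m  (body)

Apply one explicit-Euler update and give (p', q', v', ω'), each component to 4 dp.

a = F/m = (-0.1000, -3.4000, 0.5000)
new position p' = (1.4520, 0.1400, 2.2560)
v' = v + a·dt = (1.2960, -1.6360, 1.4200)
ω×(Iω) gyroscopic = (-0.0360, -0.0216, 0.0432)
angular accel α = (2.4333, -0.7893, -2.0320)
new body rate ω' = (-0.5027, -0.8316, -0.9813)
q⊗(0,ω) = (-0.1000000, 0.0257358, -0.1156856, -1.3363963)
q' = normalize(q + ½dt·q⊗(0,ω)) = (0.7049, 0.5003, -0.5021, -0.0267)

p' = (1.4520, 0.1400, 2.2560)
q' = (0.7049, 0.5003, -0.5021, -0.0267)
v' = (1.2960, -1.6360, 1.4200)
ω' = (-0.5027, -0.8316, -0.9813)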